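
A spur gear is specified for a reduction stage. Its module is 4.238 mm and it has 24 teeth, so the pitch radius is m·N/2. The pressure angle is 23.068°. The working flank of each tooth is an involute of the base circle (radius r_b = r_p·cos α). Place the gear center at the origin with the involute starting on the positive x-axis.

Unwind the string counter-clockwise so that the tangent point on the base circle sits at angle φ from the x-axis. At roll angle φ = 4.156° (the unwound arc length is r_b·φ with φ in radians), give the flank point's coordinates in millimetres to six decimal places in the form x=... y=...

pitch radius r_p = m·N/2 = 4.238·24/2 = 50.856000
base radius r_b = r_p·cos α = 50.856000·cos 23.068° = 46.789578
roll angle φ = 4.156° = 0.07253588 rad
x = r_b·(cos φ + φ·sin φ) = 46.789578·(0.99737043 + 0.07253588·0.07247229) = 46.912507
y = r_b·(sin φ − φ·cos φ) = 46.789578·(0.07247229 − 0.07253588·0.99737043) = 0.005949

x=46.912507 y=0.005949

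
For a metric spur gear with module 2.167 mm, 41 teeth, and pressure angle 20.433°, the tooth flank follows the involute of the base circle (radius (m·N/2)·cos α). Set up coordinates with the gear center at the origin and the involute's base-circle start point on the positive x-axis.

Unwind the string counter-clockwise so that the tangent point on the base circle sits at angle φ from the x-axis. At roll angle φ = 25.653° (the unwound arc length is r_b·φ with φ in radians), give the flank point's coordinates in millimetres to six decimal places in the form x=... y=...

pitch radius r_p = m·N/2 = 2.167·41/2 = 44.423500
base radius r_b = r_p·cos α = 44.423500·cos 20.433° = 41.628421
roll angle φ = 25.653° = 0.44772931 rad
x = r_b·(cos φ + φ·sin φ) = 41.628421·(0.90143245 + 0.44772931·0.43291978) = 45.594083
y = r_b·(sin φ − φ·cos φ) = 41.628421·(0.43291978 − 0.44772931·0.90143245) = 1.220631

x=45.594083 y=1.220631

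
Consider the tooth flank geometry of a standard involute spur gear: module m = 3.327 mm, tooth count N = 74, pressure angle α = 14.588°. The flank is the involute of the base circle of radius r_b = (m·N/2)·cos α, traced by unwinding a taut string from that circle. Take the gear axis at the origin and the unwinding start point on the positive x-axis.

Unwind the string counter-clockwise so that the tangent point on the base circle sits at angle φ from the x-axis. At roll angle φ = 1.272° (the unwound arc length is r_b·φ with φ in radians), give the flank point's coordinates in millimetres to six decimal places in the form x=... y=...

pitch radius r_p = m·N/2 = 3.327·74/2 = 123.099000
base radius r_b = r_p·cos α = 123.099000·cos 14.588° = 119.130527
roll angle φ = 1.272° = 0.02220059 rad
x = r_b·(cos φ + φ·sin φ) = 119.130527·(0.99975358 + 0.02220059·0.02219876) = 119.159881
y = r_b·(sin φ − φ·cos φ) = 119.130527·(0.02219876 − 0.02220059·0.99975358) = 0.000434

x=119.159881 y=0.000434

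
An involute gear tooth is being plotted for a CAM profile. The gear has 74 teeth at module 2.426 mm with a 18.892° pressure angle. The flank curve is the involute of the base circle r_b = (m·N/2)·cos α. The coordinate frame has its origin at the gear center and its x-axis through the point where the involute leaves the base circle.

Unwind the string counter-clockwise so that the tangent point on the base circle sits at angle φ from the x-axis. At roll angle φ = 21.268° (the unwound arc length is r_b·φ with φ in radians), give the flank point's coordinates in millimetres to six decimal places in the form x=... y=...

x=90.577452 y=1.428034

pitch radius r_p = m·N/2 = 2.426·74/2 = 89.762000
base radius r_b = r_p·cos α = 89.762000·cos 18.892° = 84.926573
roll angle φ = 21.268° = 0.37119663 rad
x = r_b·(cos φ + φ·sin φ) = 84.926573·(0.93189396 + 0.37119663·0.36273082) = 90.577452
y = r_b·(sin φ − φ·cos φ) = 84.926573·(0.36273082 − 0.37119663·0.93189396) = 1.428034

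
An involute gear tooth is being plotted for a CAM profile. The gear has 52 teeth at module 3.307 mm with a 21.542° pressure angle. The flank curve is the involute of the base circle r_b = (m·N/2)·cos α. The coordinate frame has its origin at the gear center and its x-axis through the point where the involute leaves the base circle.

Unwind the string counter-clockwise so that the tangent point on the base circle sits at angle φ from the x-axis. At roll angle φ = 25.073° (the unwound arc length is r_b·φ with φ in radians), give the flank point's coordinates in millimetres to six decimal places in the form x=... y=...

x=87.270994 y=2.191543

pitch radius r_p = m·N/2 = 3.307·52/2 = 85.982000
base radius r_b = r_p·cos α = 85.982000·cos 21.542° = 79.976042
roll angle φ = 25.073° = 0.43760640 rad
x = r_b·(cos φ + φ·sin φ) = 79.976042·(0.90576860 + 0.43760640·0.42377264) = 87.270994
y = r_b·(sin φ − φ·cos φ) = 79.976042·(0.42377264 − 0.43760640·0.90576860) = 2.191543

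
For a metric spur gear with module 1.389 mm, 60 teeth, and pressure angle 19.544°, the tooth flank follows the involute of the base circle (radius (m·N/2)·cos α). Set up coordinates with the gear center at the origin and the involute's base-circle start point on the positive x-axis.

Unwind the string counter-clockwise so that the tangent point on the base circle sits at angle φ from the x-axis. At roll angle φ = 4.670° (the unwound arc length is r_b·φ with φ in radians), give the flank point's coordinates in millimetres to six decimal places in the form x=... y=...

x=39.399401 y=0.007083

pitch radius r_p = m·N/2 = 1.389·60/2 = 41.670000
base radius r_b = r_p·cos α = 41.670000·cos 19.544° = 39.269177
roll angle φ = 4.670° = 0.08150688 rad
x = r_b·(cos φ + φ·sin φ) = 39.269177·(0.99668015 + 0.08150688·0.08141666) = 39.399401
y = r_b·(sin φ − φ·cos φ) = 39.269177·(0.08141666 − 0.08150688·0.99668015) = 0.007083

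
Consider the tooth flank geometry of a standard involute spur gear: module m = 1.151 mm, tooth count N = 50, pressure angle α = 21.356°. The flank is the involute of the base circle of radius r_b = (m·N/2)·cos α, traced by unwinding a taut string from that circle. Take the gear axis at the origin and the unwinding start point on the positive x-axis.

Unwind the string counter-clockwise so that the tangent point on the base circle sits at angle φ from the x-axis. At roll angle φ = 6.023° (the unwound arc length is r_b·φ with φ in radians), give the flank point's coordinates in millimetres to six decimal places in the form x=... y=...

pitch radius r_p = m·N/2 = 1.151·50/2 = 28.775000
base radius r_b = r_p·cos α = 28.775000·cos 21.356° = 26.799186
roll angle φ = 6.023° = 0.10512118 rad
x = r_b·(cos φ + φ·sin φ) = 26.799186·(0.99447985 + 0.10512118·0.10492768) = 26.946849
y = r_b·(sin φ − φ·cos φ) = 26.799186·(0.10492768 − 0.10512118·0.99447985) = 0.010366

x=26.946849 y=0.010366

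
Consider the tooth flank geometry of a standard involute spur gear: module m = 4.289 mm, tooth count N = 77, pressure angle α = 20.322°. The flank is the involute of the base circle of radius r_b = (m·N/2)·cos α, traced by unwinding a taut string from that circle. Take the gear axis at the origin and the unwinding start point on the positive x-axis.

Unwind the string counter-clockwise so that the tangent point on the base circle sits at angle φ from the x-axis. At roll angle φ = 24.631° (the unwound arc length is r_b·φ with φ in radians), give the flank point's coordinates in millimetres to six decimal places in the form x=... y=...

x=168.502524 y=4.025465

pitch radius r_p = m·N/2 = 4.289·77/2 = 165.126500
base radius r_b = r_p·cos α = 165.126500·cos 20.322° = 154.848309
roll angle φ = 24.631° = 0.42989205 rad
x = r_b·(cos φ + φ·sin φ) = 154.848309·(0.90901075 + 0.42989205·0.41677268) = 168.502524
y = r_b·(sin φ − φ·cos φ) = 154.848309·(0.41677268 − 0.42989205·0.90901075) = 4.025465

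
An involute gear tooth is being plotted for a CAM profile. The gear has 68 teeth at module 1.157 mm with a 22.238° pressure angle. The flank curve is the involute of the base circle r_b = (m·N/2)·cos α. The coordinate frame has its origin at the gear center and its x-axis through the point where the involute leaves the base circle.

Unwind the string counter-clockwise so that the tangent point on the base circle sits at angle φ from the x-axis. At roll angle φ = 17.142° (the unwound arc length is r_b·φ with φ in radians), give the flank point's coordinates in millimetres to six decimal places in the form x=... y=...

pitch radius r_p = m·N/2 = 1.157·68/2 = 39.338000
base radius r_b = r_p·cos α = 39.338000·cos 22.238° = 36.412031
roll angle φ = 17.142° = 0.29918434 rad
x = r_b·(cos φ + φ·sin φ) = 36.412031·(0.95557722 + 0.29918434·0.29474088) = 38.005388
y = r_b·(sin φ − φ·cos φ) = 36.412031·(0.29474088 − 0.29918434·0.95557722) = 0.322142

x=38.005388 y=0.322142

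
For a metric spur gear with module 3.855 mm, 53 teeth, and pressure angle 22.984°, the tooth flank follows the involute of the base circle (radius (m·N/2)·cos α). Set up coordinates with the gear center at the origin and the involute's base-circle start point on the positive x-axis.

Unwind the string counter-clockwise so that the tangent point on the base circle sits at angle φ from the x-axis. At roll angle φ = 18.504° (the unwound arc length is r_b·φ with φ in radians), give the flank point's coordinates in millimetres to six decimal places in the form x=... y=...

x=98.825071 y=1.045007

pitch radius r_p = m·N/2 = 3.855·53/2 = 102.157500
base radius r_b = r_p·cos α = 102.157500·cos 22.984° = 94.047618
roll angle φ = 18.504° = 0.32295572 rad
x = r_b·(cos φ + φ·sin φ) = 94.047618·(0.94830150 + 0.32295572·0.31737086) = 98.825071
y = r_b·(sin φ − φ·cos φ) = 94.047618·(0.31737086 − 0.32295572·0.94830150) = 1.045007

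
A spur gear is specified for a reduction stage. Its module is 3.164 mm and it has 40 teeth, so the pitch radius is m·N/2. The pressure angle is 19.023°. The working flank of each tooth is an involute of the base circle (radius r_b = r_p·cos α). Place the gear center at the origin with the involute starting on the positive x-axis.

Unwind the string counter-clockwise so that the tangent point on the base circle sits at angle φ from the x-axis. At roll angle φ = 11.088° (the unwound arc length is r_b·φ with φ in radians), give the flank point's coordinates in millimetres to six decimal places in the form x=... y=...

pitch radius r_p = m·N/2 = 3.164·40/2 = 63.280000
base radius r_b = r_p·cos α = 63.280000·cos 19.023° = 59.824140
roll angle φ = 11.088° = 0.19352211 rad
x = r_b·(cos φ + φ·sin φ) = 59.824140·(0.98133296 + 0.19352211·0.19231644) = 60.933905
y = r_b·(sin φ − φ·cos φ) = 59.824140·(0.19231644 − 0.19352211·0.98133296) = 0.143986

x=60.933905 y=0.143986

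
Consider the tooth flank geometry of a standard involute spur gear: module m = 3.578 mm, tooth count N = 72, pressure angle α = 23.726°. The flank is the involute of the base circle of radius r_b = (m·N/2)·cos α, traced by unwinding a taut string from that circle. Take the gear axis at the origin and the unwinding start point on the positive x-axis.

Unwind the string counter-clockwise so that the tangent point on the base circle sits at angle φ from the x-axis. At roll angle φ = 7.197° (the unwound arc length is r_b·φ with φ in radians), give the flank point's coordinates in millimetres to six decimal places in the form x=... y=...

x=118.847787 y=0.077781

pitch radius r_p = m·N/2 = 3.578·72/2 = 128.808000
base radius r_b = r_p·cos α = 128.808000·cos 23.726° = 117.921161
roll angle φ = 7.197° = 0.12561135 rad
x = r_b·(cos φ + φ·sin φ) = 117.921161·(0.99212126 + 0.12561135·0.12528129) = 118.847787
y = r_b·(sin φ − φ·cos φ) = 117.921161·(0.12528129 − 0.12561135·0.99212126) = 0.077781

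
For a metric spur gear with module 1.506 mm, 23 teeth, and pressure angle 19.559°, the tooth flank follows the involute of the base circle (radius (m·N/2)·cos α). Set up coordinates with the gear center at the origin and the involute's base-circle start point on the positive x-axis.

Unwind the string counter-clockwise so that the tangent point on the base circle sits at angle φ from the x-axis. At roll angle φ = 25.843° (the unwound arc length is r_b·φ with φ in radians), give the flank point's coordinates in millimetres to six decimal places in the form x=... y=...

pitch radius r_p = m·N/2 = 1.506·23/2 = 17.319000
base radius r_b = r_p·cos α = 17.319000·cos 19.559° = 16.319646
roll angle φ = 25.843° = 0.45104544 rad
x = r_b·(cos φ + φ·sin φ) = 16.319646·(0.89999188 + 0.45104544·0.43590666) = 17.896215
y = r_b·(sin φ − φ·cos φ) = 16.319646·(0.43590666 − 0.45104544·0.89999188) = 0.489090

x=17.896215 y=0.489090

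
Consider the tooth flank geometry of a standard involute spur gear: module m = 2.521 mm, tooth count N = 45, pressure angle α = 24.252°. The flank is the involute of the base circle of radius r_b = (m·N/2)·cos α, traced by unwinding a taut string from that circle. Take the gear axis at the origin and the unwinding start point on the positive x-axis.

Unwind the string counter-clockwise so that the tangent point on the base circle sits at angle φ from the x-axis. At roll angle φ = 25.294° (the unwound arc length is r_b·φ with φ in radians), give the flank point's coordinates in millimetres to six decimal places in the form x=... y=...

x=56.513244 y=1.454473

pitch radius r_p = m·N/2 = 2.521·45/2 = 56.722500
base radius r_b = r_p·cos α = 56.722500·cos 24.252° = 51.716609
roll angle φ = 25.294° = 0.44146358 rad
x = r_b·(cos φ + φ·sin φ) = 51.716609·(0.90412730 + 0.44146358·0.42726319) = 56.513244
y = r_b·(sin φ − φ·cos φ) = 51.716609·(0.42726319 − 0.44146358·0.90412730) = 1.454473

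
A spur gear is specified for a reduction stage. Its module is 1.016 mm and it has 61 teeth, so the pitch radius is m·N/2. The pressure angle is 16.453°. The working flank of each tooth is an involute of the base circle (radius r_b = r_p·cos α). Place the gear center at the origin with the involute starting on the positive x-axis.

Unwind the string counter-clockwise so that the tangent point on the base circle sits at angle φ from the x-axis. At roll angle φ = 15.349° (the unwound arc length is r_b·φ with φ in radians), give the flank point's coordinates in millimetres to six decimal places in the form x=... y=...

x=30.766461 y=0.189089

pitch radius r_p = m·N/2 = 1.016·61/2 = 30.988000
base radius r_b = r_p·cos α = 30.988000·cos 16.453° = 29.719116
roll angle φ = 15.349° = 0.26789059 rad
x = r_b·(cos φ + φ·sin φ) = 29.719116·(0.96433140 + 0.26789059·0.26469785) = 30.766461
y = r_b·(sin φ − φ·cos φ) = 29.719116·(0.26469785 − 0.26789059·0.96433140) = 0.189089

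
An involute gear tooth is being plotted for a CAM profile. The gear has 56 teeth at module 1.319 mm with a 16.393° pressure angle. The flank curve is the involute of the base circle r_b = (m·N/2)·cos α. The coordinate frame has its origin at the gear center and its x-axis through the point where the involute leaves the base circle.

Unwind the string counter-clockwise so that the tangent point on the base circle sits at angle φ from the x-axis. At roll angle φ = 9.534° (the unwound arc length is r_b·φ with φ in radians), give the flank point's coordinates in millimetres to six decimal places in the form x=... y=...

x=35.917784 y=0.054264

pitch radius r_p = m·N/2 = 1.319·56/2 = 36.932000
base radius r_b = r_p·cos α = 36.932000·cos 16.393° = 35.430657
roll angle φ = 9.534° = 0.16639969 rad
x = r_b·(cos φ + φ·sin φ) = 35.430657·(0.98618749 + 0.16639969·0.16563285) = 35.917784
y = r_b·(sin φ − φ·cos φ) = 35.430657·(0.16563285 − 0.16639969·0.98618749) = 0.054264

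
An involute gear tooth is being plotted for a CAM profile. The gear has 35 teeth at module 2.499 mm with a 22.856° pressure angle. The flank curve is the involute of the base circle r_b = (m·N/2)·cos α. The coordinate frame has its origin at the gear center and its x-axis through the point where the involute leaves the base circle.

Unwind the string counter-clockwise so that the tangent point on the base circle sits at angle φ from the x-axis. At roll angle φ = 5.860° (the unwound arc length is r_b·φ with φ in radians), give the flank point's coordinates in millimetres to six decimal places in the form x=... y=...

x=40.509018 y=0.014356

pitch radius r_p = m·N/2 = 2.499·35/2 = 43.732500
base radius r_b = r_p·cos α = 43.732500·cos 22.856° = 40.298797
roll angle φ = 5.860° = 0.10227629 rad
x = r_b·(cos φ + φ·sin φ) = 40.298797·(0.99477434 + 0.10227629·0.10209808) = 40.509018
y = r_b·(sin φ − φ·cos φ) = 40.298797·(0.10209808 − 0.10227629·0.99477434) = 0.014356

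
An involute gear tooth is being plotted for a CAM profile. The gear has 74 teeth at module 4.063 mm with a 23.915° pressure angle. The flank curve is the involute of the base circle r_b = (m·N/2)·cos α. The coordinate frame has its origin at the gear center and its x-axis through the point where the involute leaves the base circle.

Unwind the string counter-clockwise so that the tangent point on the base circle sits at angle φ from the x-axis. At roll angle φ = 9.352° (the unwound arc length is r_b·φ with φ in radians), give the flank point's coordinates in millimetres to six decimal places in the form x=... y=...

pitch radius r_p = m·N/2 = 4.063·74/2 = 150.331000
base radius r_b = r_p·cos α = 150.331000·cos 23.915° = 137.424762
roll angle φ = 9.352° = 0.16322319 rad
x = r_b·(cos φ + φ·sin φ) = 137.424762·(0.98670864 + 0.16322319·0.16249940) = 139.243209
y = r_b·(sin φ − φ·cos φ) = 137.424762·(0.16249940 − 0.16322319·0.98670864) = 0.198670

x=139.243209 y=0.198670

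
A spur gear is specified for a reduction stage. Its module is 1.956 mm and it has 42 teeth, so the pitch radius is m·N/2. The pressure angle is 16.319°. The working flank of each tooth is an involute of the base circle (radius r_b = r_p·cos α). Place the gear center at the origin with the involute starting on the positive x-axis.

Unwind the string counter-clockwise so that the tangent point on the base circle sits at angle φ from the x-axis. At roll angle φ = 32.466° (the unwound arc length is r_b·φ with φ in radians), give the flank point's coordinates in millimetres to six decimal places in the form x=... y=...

x=45.250782 y=2.314821

pitch radius r_p = m·N/2 = 1.956·42/2 = 41.076000
base radius r_b = r_p·cos α = 41.076000·cos 16.319° = 39.421137
roll angle φ = 32.466° = 0.56663859 rad
x = r_b·(cos φ + φ·sin φ) = 39.421137·(0.84371014 + 0.56663859·0.53679904) = 45.250782
y = r_b·(sin φ − φ·cos φ) = 39.421137·(0.53679904 − 0.56663859·0.84371014) = 2.314821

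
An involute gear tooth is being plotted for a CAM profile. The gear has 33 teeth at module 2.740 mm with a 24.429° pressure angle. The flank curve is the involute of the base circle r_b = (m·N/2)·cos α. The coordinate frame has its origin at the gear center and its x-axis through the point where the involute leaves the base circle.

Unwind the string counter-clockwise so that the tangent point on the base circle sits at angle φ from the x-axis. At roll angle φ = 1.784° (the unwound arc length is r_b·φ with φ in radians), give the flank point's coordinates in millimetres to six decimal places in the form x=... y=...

pitch radius r_p = m·N/2 = 2.740·33/2 = 45.210000
base radius r_b = r_p·cos α = 45.210000·cos 24.429° = 41.162550
roll angle φ = 1.784° = 0.03113667 rad
x = r_b·(cos φ + φ·sin φ) = 41.162550·(0.99951529 + 0.03113667·0.03113164) = 41.182499
y = r_b·(sin φ − φ·cos φ) = 41.162550·(0.03113164 − 0.03113667·0.99951529) = 0.000414

x=41.182499 y=0.000414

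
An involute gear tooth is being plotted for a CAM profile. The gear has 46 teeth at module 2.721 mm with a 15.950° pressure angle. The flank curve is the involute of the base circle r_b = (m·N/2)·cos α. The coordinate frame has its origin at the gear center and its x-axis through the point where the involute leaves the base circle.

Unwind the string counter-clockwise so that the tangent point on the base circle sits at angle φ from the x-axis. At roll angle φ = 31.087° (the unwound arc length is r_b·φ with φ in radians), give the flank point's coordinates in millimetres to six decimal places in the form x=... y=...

pitch radius r_p = m·N/2 = 2.721·46/2 = 62.583000
base radius r_b = r_p·cos α = 62.583000·cos 15.950° = 60.173671
roll angle φ = 31.087° = 0.54257050 rad
x = r_b·(cos φ + φ·sin φ) = 60.173671·(0.85638426 + 0.54257050·0.51633903) = 68.389459
y = r_b·(sin φ − φ·cos φ) = 60.173671·(0.51633903 − 0.54257050·0.85638426) = 3.110389

x=68.389459 y=3.110389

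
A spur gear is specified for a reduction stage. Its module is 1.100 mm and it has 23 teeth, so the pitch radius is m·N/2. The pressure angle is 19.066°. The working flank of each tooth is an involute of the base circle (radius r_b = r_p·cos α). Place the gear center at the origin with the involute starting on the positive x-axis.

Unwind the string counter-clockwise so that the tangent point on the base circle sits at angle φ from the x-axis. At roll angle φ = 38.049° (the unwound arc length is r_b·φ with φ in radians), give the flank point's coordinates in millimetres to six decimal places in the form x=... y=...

pitch radius r_p = m·N/2 = 1.100·23/2 = 12.650000
base radius r_b = r_p·cos α = 12.650000·cos 19.066° = 11.956058
roll angle φ = 38.049° = 0.66408033 rad
x = r_b·(cos φ + φ·sin φ) = 11.956058·(0.78748394 + 0.66408033·0.61633517) = 14.308771
y = r_b·(sin φ − φ·cos φ) = 11.956058·(0.61633517 − 0.66408033·0.78748394) = 1.116487

x=14.308771 y=1.116487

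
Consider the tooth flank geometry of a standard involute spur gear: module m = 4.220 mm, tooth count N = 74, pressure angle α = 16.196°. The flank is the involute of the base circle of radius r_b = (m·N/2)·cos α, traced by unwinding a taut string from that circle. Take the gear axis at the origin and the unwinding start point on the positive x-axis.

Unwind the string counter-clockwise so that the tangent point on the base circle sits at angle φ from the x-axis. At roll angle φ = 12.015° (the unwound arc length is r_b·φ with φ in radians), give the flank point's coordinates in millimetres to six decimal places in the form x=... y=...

x=153.203992 y=0.458879

pitch radius r_p = m·N/2 = 4.220·74/2 = 156.140000
base radius r_b = r_p·cos α = 156.140000·cos 16.196° = 149.943297
roll angle φ = 12.015° = 0.20970131 rad
x = r_b·(cos φ + φ·sin φ) = 149.943297·(0.97809314 + 0.20970131·0.20816776) = 153.203992
y = r_b·(sin φ − φ·cos φ) = 149.943297·(0.20816776 − 0.20970131·0.97809314) = 0.458879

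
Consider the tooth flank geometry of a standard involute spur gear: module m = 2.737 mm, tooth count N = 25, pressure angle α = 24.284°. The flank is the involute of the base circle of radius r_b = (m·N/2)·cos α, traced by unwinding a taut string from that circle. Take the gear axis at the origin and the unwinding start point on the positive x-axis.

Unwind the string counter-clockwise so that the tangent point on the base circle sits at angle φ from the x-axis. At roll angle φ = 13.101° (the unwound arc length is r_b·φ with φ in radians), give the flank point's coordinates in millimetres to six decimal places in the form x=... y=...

x=31.989927 y=0.123624

pitch radius r_p = m·N/2 = 2.737·25/2 = 34.212500
base radius r_b = r_p·cos α = 34.212500·cos 24.284° = 31.185315
roll angle φ = 13.101° = 0.22865559 rad
x = r_b·(cos φ + φ·sin φ) = 31.185315·(0.97397201 + 0.22865559·0.22666831) = 31.989927
y = r_b·(sin φ − φ·cos φ) = 31.185315·(0.22666831 − 0.22865559·0.97397201) = 0.123624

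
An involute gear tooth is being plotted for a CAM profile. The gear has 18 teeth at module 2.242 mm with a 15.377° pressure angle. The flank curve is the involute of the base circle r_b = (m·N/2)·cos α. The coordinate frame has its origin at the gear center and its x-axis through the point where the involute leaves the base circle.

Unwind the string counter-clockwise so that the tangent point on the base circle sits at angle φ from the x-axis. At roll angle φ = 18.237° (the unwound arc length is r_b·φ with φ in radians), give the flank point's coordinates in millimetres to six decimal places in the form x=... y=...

pitch radius r_p = m·N/2 = 2.242·18/2 = 20.178000
base radius r_b = r_p·cos α = 20.178000·cos 15.377° = 19.455666
roll angle φ = 18.237° = 0.31829570 rad
x = r_b·(cos φ + φ·sin φ) = 19.455666·(0.94977016 + 0.31829570·0.31294832) = 20.416392
y = r_b·(sin φ − φ·cos φ) = 19.455666·(0.31294832 − 0.31829570·0.94977016) = 0.207019

x=20.416392 y=0.207019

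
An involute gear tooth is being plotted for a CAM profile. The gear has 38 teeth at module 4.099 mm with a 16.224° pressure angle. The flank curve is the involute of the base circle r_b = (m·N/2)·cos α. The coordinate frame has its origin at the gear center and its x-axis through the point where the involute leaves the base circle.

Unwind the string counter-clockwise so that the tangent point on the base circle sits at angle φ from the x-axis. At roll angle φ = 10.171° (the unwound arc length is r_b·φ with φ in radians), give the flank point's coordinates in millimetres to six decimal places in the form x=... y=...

x=75.948501 y=0.139000

pitch radius r_p = m·N/2 = 4.099·38/2 = 77.881000
base radius r_b = r_p·cos α = 77.881000·cos 16.224° = 74.779525
roll angle φ = 10.171° = 0.17751744 rad
x = r_b·(cos φ + φ·sin φ) = 74.779525·(0.98428511 + 0.17751744·0.17658657) = 75.948501
y = r_b·(sin φ − φ·cos φ) = 74.779525·(0.17658657 − 0.17751744·0.98428511) = 0.139000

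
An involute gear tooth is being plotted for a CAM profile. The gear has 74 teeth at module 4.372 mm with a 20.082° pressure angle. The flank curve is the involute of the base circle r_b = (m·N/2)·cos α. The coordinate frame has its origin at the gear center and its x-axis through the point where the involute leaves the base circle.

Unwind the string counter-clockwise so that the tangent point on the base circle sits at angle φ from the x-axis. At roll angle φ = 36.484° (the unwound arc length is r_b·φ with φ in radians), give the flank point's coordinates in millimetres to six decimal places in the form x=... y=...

x=179.677865 y=12.552971

pitch radius r_p = m·N/2 = 4.372·74/2 = 161.764000
base radius r_b = r_p·cos α = 161.764000·cos 20.082° = 151.929100
roll angle φ = 36.484° = 0.63676592 rad
x = r_b·(cos φ + φ·sin φ) = 151.929100·(0.80402294 + 0.63676592·0.59459828) = 179.677865
y = r_b·(sin φ − φ·cos φ) = 151.929100·(0.59459828 − 0.63676592·0.80402294) = 12.552971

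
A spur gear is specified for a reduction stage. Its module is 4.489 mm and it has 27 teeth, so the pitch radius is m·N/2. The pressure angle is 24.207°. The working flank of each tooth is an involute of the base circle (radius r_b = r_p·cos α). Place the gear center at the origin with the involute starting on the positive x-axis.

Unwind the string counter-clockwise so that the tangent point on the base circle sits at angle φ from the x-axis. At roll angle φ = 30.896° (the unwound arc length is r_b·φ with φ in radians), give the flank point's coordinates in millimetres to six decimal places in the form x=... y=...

pitch radius r_p = m·N/2 = 4.489·27/2 = 60.601500
base radius r_b = r_p·cos α = 60.601500·cos 24.207° = 55.272812
roll angle φ = 30.896° = 0.53923693 rad
x = r_b·(cos φ + φ·sin φ) = 55.272812·(0.85810076 + 0.53923693·0.51348135) = 62.734026
y = r_b·(sin φ − φ·cos φ) = 55.272812·(0.51348135 − 0.53923693·0.85810076) = 2.805744

x=62.734026 y=2.805744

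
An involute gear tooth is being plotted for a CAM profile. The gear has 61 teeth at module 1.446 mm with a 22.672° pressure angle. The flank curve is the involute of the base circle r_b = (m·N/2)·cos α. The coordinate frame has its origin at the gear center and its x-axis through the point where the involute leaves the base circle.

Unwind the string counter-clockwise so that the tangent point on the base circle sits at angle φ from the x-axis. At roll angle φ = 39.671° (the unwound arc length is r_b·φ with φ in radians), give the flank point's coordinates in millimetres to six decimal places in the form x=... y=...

pitch radius r_p = m·N/2 = 1.446·61/2 = 44.103000
base radius r_b = r_p·cos α = 44.103000·cos 22.672° = 40.695010
roll angle φ = 39.671° = 0.69238957 rad
x = r_b·(cos φ + φ·sin φ) = 40.695010·(0.76972277 + 0.69238957·0.63837831) = 49.311334
y = r_b·(sin φ − φ·cos φ) = 40.695010·(0.63837831 − 0.69238957·0.76972277) = 4.290487

x=49.311334 y=4.290487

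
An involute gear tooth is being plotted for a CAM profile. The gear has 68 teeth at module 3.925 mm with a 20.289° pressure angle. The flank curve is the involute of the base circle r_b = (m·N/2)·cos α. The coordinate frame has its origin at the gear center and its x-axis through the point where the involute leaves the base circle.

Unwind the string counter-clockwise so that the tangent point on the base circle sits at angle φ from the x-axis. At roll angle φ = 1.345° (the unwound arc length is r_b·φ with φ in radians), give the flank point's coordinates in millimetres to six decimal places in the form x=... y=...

x=125.204648 y=0.000540

pitch radius r_p = m·N/2 = 3.925·68/2 = 133.450000
base radius r_b = r_p·cos α = 133.450000·cos 20.289° = 125.170165
roll angle φ = 1.345° = 0.02347468 rad
x = r_b·(cos φ + φ·sin φ) = 125.170165·(0.99972448 + 0.02347468·0.02347252) = 125.204648
y = r_b·(sin φ − φ·cos φ) = 125.170165·(0.02347252 − 0.02347468·0.99972448) = 0.000540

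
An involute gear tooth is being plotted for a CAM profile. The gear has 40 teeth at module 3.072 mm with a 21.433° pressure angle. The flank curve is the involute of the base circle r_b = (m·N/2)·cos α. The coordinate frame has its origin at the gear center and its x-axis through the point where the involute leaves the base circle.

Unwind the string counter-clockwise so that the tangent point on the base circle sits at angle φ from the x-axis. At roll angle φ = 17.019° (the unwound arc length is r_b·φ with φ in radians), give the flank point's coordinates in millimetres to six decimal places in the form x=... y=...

pitch radius r_p = m·N/2 = 3.072·40/2 = 61.440000
base radius r_b = r_p·cos α = 61.440000·cos 21.433° = 57.191148
roll angle φ = 17.019° = 0.29703759 rad
x = r_b·(cos φ + φ·sin φ) = 57.191148·(0.95620775 + 0.29703759·0.29268881) = 59.658793
y = r_b·(sin φ − φ·cos φ) = 57.191148·(0.29268881 − 0.29703759·0.95620775) = 0.495228

x=59.658793 y=0.495228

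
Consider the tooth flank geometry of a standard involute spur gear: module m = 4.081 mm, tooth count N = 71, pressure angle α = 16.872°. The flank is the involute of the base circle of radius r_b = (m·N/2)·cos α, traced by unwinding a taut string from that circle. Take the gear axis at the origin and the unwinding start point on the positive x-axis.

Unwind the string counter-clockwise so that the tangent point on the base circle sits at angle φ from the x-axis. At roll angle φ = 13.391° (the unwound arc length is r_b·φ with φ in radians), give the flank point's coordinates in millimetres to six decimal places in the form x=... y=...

pitch radius r_p = m·N/2 = 4.081·71/2 = 144.875500
base radius r_b = r_p·cos α = 144.875500·cos 16.872° = 138.639411
roll angle φ = 13.391° = 0.23371704 rad
x = r_b·(cos φ + φ·sin φ) = 138.639411·(0.97281227 + 0.23371704·0.23159510) = 142.374356
y = r_b·(sin φ − φ·cos φ) = 138.639411·(0.23159510 − 0.23371704·0.97281227) = 0.586763

x=142.374356 y=0.586763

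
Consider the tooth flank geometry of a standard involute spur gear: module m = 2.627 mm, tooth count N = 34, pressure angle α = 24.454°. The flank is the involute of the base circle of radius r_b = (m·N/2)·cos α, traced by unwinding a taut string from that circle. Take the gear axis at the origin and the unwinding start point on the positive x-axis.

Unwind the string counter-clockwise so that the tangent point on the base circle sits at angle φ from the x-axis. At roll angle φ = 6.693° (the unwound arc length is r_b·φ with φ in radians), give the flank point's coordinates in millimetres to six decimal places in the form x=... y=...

x=40.929239 y=0.021571

pitch radius r_p = m·N/2 = 2.627·34/2 = 44.659000
base radius r_b = r_p·cos α = 44.659000·cos 24.454° = 40.652816
roll angle φ = 6.693° = 0.11681489 rad
x = r_b·(cos φ + φ·sin φ) = 40.652816·(0.99318490 + 0.11681489·0.11654940) = 40.929239
y = r_b·(sin φ − φ·cos φ) = 40.652816·(0.11654940 − 0.11681489·0.99318490) = 0.021571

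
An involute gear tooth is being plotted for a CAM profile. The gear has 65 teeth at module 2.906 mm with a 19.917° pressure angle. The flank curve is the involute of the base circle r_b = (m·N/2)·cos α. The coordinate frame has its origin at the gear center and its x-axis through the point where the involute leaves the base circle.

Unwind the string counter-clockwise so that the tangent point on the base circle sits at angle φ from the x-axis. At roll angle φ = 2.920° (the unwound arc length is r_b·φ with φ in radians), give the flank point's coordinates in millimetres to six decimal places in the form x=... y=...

pitch radius r_p = m·N/2 = 2.906·65/2 = 94.445000
base radius r_b = r_p·cos α = 94.445000·cos 19.917° = 88.795970
roll angle φ = 2.920° = 0.05096361 rad
x = r_b·(cos φ + φ·sin φ) = 88.795970·(0.99870164 + 0.05096361·0.05094156) = 88.911210
y = r_b·(sin φ − φ·cos φ) = 88.795970·(0.05094156 − 0.05096361·0.99870164) = 0.003917

x=88.911210 y=0.003917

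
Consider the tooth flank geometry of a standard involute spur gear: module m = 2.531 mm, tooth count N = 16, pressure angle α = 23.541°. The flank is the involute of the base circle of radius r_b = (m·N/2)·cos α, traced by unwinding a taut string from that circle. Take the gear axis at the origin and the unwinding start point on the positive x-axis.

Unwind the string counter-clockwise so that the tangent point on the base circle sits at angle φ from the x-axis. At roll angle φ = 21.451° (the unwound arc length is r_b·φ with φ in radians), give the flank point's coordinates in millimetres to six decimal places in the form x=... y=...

pitch radius r_p = m·N/2 = 2.531·16/2 = 20.248000
base radius r_b = r_p·cos α = 20.248000·cos 23.541° = 18.562850
roll angle φ = 21.451° = 0.37439058 rad
x = r_b·(cos φ + φ·sin φ) = 18.562850·(0.93073066 + 0.37439058·0.36570539) = 19.818577
y = r_b·(sin φ − φ·cos φ) = 18.562850·(0.36570539 − 0.37439058·0.93073066) = 0.320183

x=19.818577 y=0.320183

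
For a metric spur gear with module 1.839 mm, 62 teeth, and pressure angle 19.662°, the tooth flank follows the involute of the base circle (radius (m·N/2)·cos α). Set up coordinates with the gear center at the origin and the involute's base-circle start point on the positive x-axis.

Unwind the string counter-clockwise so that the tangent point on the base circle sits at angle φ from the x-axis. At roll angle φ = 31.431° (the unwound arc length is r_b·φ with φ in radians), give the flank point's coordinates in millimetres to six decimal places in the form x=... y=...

x=61.165212 y=2.866240

pitch radius r_p = m·N/2 = 1.839·62/2 = 57.009000
base radius r_b = r_p·cos α = 57.009000·cos 19.662° = 53.685028
roll angle φ = 31.431° = 0.54857444 rad
x = r_b·(cos φ + φ·sin φ) = 53.685028·(0.85326878 + 0.54857444·0.52147137) = 61.165212
y = r_b·(sin φ − φ·cos φ) = 53.685028·(0.52147137 − 0.54857444·0.85326878) = 2.866240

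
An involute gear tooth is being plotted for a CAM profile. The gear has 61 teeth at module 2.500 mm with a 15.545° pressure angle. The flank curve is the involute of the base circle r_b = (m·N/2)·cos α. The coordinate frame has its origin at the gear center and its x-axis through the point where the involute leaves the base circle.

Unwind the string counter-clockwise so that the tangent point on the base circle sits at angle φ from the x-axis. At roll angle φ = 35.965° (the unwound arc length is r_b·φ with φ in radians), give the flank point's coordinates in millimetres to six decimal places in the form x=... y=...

x=86.538501 y=5.820996

pitch radius r_p = m·N/2 = 2.500·61/2 = 76.250000
base radius r_b = r_p·cos α = 76.250000·cos 15.545° = 73.460795
roll angle φ = 35.965° = 0.62770767 rad
x = r_b·(cos φ + φ·sin φ) = 73.460795·(0.80937590 + 0.62770767·0.58729094) = 86.538501
y = r_b·(sin φ − φ·cos φ) = 73.460795·(0.58729094 − 0.62770767·0.80937590) = 5.820996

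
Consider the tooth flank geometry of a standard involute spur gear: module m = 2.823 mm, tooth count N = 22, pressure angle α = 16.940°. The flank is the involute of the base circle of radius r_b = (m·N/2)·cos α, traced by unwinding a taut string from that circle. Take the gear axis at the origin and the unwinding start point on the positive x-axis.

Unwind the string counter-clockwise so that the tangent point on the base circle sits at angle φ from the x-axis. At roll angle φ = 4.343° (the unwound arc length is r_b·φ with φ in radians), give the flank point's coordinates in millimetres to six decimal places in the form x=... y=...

pitch radius r_p = m·N/2 = 2.823·22/2 = 31.053000
base radius r_b = r_p·cos α = 31.053000·cos 16.940° = 29.705623
roll angle φ = 4.343° = 0.07579965 rad
x = r_b·(cos φ + φ·sin φ) = 29.705623·(0.99712858 + 0.07579965·0.07572708) = 29.790838
y = r_b·(sin φ − φ·cos φ) = 29.705623·(0.07572708 − 0.07579965·0.99712858) = 0.004310

x=29.790838 y=0.004310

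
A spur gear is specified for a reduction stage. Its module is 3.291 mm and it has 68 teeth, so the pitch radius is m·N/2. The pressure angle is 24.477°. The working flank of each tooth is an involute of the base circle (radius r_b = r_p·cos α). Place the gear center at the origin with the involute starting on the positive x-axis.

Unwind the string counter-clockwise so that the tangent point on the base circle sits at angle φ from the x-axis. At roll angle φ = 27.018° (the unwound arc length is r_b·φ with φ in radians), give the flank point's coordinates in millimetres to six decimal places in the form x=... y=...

pitch radius r_p = m·N/2 = 3.291·68/2 = 111.894000
base radius r_b = r_p·cos α = 111.894000·cos 24.477° = 101.837825
roll angle φ = 27.018° = 0.47155306 rad
x = r_b·(cos φ + φ·sin φ) = 101.837825·(0.89086385 + 0.47155306·0.45427040) = 112.538582
y = r_b·(sin φ − φ·cos φ) = 101.837825·(0.45427040 − 0.47155306·0.89086385) = 3.480900

x=112.538582 y=3.480900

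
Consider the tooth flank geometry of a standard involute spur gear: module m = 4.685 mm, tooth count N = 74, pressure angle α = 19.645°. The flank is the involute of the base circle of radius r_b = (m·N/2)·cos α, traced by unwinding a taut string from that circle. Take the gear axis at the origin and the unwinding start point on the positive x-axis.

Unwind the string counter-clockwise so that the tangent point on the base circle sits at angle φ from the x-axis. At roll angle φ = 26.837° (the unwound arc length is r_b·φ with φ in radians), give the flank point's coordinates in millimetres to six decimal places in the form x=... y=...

pitch radius r_p = m·N/2 = 4.685·74/2 = 173.345000
base radius r_b = r_p·cos α = 173.345000·cos 19.645° = 163.255229
roll angle φ = 26.837° = 0.46839401 rad
x = r_b·(cos φ + φ·sin φ) = 163.255229·(0.89229447 + 0.46839401·0.45145385) = 180.193408
y = r_b·(sin φ − φ·cos φ) = 163.255229·(0.45145385 − 0.46839401·0.89229447) = 5.470433

x=180.193408 y=5.470433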